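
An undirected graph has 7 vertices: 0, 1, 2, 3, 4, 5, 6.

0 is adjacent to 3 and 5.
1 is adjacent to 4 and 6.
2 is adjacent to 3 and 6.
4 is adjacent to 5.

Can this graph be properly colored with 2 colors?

The cycle 0-5-4-1-6-2-3-0 has odd length 7, so it cannot be 2-colored; at least 3 colors are needed.
So 2 colors are not enough.

No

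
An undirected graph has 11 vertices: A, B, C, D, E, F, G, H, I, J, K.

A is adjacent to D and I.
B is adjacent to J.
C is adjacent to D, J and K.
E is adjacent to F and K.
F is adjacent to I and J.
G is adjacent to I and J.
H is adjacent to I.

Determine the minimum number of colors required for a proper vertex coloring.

3

The cycle E-F-J-C-K-E has odd length 5, so it cannot be 2-colored; at least 3 colors are needed.
3 colors suffice: color 1 → {D, I, J, K}; color 2 → {A, B, C, F, G, H}; color 3 → {E}. Each edge has distinct colors on its endpoints.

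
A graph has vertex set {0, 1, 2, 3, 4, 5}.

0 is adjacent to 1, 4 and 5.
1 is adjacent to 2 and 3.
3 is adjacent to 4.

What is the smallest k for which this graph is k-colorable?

3 and 4 are adjacent, so at least 2 colors are needed.
2 colors suffice: 0=b, 1=a, 2=b, 3=b, 4=a, 5=a. No two adjacent vertices share a color.

2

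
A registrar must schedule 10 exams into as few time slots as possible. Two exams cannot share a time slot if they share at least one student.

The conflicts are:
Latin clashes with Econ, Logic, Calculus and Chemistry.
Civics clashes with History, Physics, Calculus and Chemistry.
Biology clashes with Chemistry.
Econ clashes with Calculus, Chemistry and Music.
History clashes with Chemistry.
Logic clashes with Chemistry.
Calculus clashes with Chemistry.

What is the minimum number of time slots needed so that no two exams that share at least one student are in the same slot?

4

Latin, Econ, Calculus, Chemistry all conflict with each other, so at least 4 time slots are needed.
4 time slots suffice: time slot 1 → {Physics, Chemistry, Music}; time slot 2 → {Biology, History, Logic, Calculus}; time slot 3 → {Civics, Econ}; time slot 4 → {Latin}. Every pair that conflicts lands in different time slots.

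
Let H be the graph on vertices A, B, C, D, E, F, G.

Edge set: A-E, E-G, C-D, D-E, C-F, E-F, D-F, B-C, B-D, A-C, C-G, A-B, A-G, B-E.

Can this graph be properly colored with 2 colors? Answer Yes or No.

No

B, D, E are mutually adjacent, so at least 3 colors are needed.
So 2 colors are not enough.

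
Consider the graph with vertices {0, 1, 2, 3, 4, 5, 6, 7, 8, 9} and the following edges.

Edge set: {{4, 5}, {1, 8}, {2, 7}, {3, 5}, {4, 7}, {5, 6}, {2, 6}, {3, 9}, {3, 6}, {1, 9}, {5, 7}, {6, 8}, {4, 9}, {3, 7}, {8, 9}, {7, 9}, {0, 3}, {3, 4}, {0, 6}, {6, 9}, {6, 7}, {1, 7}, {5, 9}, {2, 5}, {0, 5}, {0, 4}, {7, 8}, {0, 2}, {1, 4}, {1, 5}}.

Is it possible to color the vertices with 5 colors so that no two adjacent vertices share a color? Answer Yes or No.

Yes

The chromatic number is 5. 1, 4, 5, 7, 9 form a clique, so at least 5 colors are needed.
A valid assignment using 5 colors: 0=red, 1=purple, 2=green, 3=purple, 4=yellow, 5=blue, 6=yellow, 7=red, 8=blue, 9=green.
That is already a proper 5-coloring.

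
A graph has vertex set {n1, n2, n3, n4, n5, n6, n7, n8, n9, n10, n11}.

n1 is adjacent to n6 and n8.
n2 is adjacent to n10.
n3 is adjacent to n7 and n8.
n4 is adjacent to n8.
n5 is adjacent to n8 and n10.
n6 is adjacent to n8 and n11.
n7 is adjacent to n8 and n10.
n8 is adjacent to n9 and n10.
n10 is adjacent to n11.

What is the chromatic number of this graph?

3

n3, n7, n8 are mutually adjacent, so at least 3 colors are needed.
3 colors suffice: n1=3, n2=1, n3=2, n4=2, n5=3, n6=2, n7=3, n8=1, n9=2, n10=2, n11=1. Each edge has distinct colors on its endpoints.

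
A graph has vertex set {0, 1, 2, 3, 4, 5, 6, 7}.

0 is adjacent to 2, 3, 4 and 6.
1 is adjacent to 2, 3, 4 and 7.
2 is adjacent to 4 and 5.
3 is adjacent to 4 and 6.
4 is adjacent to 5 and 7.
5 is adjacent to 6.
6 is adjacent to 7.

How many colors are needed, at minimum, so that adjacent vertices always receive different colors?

0, 2, 4 are pairwise adjacent, so at least 3 colors are needed.
3 colors suffice: color a → {4, 6}; color b → {0, 1, 5}; color c → {2, 3, 7}. No two adjacent vertices share a color.

3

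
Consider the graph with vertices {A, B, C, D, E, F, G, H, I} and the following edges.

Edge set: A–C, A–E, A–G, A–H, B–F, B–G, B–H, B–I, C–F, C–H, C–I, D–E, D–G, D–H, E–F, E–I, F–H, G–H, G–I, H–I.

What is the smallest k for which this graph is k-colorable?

4

B, G, H, I are mutually adjacent (a clique of size 4), so at least 4 colors are needed.
4 colors suffice: color red → {E, H}; color blue → {F, G}; color green → {A, D, I}; color yellow → {B, C}. No two adjacent vertices share a color.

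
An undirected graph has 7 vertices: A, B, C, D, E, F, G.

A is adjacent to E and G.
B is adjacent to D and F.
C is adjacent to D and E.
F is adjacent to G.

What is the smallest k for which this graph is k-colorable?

3

The cycle G-F-B-D-C-E-A-G has odd length 7, so it cannot be 2-colored; at least 3 colors are needed.
A valid assignment using 3 colors: A=1, B=2, C=3, D=1, E=2, F=1, G=2. Every edge joins two different colors.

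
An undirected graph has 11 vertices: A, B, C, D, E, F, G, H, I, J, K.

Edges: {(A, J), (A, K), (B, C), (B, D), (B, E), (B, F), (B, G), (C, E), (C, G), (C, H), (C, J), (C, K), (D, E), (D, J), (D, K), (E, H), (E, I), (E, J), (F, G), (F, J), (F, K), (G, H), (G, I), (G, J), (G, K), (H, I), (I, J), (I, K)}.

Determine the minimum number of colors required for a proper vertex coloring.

3

C, G, K are pairwise adjacent, so at least 3 colors are needed.
3 colors suffice: color 1 → {B, H, J, K}; color 2 → {A, E, G}; color 3 → {C, D, F, I}. No two adjacent vertices share a color.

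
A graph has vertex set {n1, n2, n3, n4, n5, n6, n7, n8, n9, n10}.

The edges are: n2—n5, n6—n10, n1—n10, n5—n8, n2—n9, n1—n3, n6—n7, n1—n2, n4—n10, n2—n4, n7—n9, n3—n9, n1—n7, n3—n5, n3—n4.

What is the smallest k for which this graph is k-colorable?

2

n6 and n10 are adjacent, so at least 2 colors are needed.
A valid assignment using 2 colors: n1=B, n2=R, n3=R, n4=B, n5=B, n6=B, n7=R, n8=R, n9=B, n10=R. No two adjacent vertices share a color.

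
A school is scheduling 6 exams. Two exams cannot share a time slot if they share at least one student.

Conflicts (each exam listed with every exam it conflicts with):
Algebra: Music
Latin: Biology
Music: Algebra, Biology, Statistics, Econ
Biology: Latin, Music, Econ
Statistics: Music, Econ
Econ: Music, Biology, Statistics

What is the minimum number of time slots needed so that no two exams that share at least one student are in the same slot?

Music, Biology, Econ pairwise conflict, so at least 3 time slots are needed.
Using 3 time slots: Algebra=2, Latin=1, Music=1, Biology=3, Statistics=3, Econ=2. No two conflicting exams share a time slot.

3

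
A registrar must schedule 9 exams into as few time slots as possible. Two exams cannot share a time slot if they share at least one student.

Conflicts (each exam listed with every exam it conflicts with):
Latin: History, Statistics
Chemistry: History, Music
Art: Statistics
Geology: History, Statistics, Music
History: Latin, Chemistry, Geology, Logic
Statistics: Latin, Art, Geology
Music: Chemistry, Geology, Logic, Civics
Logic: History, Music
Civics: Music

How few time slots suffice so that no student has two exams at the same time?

Art and Statistics conflict, so at least 2 time slots are needed.
2 time slots suffice: time slot 1 → {History, Statistics, Music}; time slot 2 → {Latin, Chemistry, Art, Geology, Logic, Civics}. Every pair that conflicts lands in different time slots.

2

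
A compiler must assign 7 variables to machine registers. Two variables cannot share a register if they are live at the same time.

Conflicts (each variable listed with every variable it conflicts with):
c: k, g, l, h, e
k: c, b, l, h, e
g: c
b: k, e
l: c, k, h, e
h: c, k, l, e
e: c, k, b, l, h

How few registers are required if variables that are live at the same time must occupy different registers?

c, k, l, h, e are mutually in conflict, so at least 5 registers are needed.
Using 5 registers: c=3, k=2, g=1, b=3, l=5, h=4, e=1. No two conflicting variables share a register.

5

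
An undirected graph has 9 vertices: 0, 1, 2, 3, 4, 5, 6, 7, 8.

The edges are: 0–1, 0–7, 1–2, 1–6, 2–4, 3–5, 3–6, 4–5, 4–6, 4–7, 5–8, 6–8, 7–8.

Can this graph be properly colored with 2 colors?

No

The cycle 0-1-6-4-7-0 has odd length 5, so it cannot be 2-colored; at least 3 colors are needed.
So 2 colors are not enough.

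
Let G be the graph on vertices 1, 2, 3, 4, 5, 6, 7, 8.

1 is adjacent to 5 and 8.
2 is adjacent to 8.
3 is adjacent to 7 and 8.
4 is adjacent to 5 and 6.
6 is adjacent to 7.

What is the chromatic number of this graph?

3

The cycle 8-3-7-6-4-5-1-8 has odd length 7, so it cannot be 2-colored; at least 3 colors are needed.
One proper 3-coloring: 1=b, 2=b, 3=c, 4=b, 5=a, 6=a, 7=b, 8=a. Every edge joins two different colors.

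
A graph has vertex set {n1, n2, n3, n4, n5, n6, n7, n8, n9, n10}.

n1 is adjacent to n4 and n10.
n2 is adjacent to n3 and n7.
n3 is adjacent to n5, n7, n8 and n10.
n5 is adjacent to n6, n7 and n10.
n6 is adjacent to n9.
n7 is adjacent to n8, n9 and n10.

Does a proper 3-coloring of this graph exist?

No

n3, n5, n7, n10 form a clique, so at least 4 colors are needed.
So 3 colors are not enough.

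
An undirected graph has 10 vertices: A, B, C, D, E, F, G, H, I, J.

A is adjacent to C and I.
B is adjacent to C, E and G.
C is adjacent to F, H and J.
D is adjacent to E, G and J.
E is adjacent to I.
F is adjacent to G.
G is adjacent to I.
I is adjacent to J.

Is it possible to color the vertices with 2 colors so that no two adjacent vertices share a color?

No

The cycle A-I-G-B-C-A has odd length 5, so it cannot be 2-colored; at least 3 colors are needed.
So 2 colors are not enough.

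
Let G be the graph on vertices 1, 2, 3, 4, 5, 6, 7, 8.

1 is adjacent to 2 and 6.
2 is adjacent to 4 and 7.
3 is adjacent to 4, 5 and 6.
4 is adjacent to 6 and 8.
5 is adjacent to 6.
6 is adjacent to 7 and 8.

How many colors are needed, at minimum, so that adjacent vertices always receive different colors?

3

3, 5, 6 are pairwise adjacent, so at least 3 colors are needed.
3 colors suffice: 1=b, 2=a, 3=c, 4=b, 5=b, 6=a, 7=b, 8=c. Each edge has distinct colors on its endpoints.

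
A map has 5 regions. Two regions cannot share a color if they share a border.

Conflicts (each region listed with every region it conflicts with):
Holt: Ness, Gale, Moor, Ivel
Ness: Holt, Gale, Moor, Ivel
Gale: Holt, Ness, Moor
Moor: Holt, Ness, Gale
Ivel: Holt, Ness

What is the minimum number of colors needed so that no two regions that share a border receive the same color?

Holt, Ness, Gale, Moor are mutually in conflict, so at least 4 colors are needed.
4 colors suffice: Holt=2, Ness=1, Gale=4, Moor=3, Ivel=3. No two conflicting regions share a color.

4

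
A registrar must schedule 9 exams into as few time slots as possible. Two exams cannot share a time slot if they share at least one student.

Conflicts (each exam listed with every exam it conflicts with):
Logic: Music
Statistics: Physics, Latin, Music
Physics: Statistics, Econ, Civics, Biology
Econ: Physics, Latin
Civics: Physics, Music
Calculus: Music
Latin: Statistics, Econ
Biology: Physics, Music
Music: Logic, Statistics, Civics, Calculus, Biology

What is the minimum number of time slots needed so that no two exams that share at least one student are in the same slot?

2

Logic and Music conflict, so at least 2 time slots are needed.
2 time slots suffice: time slot 1 → {Physics, Latin, Music}; time slot 2 → {Logic, Statistics, Econ, Civics, Calculus, Biology}. No two conflicting exams share a time slot.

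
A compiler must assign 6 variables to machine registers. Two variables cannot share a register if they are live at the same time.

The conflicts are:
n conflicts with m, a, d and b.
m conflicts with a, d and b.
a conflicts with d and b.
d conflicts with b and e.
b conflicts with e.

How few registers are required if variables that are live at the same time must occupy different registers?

n, m, a, d, b all conflict with each other, so at least 5 registers are needed.
5 registers suffice: register 1 → {d}; register 2 → {b}; register 3 → {n, e}; register 4 → {a}; register 5 → {m}. Each listed conflict is separated.

5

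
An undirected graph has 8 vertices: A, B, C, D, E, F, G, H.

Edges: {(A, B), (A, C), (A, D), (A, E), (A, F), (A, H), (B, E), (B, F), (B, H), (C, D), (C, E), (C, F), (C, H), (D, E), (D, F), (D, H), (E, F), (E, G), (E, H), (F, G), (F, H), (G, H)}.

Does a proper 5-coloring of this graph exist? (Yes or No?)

No

A, C, D, E, F, H are mutually adjacent (a clique of size 6), so at least 6 colors are needed.
So 5 colors are not enough.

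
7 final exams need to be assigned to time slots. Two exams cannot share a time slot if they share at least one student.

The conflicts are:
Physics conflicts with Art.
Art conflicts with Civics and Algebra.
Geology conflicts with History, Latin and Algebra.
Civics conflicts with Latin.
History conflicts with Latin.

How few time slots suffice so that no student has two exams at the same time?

Geology, History, Latin are mutually in conflict, so at least 3 time slots are needed.
A valid assignment using 3 time slots: Physics=2, Art=1, Geology=2, Civics=2, History=3, Latin=1, Algebra=3. Each listed conflict is separated.

3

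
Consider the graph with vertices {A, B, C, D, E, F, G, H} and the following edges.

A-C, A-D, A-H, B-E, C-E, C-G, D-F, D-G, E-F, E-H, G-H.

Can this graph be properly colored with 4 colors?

Yes

The chromatic number is 3. The cycle D-G-C-E-F-D has odd length 5, so it cannot be 2-colored; at least 3 colors are needed.
3 colors suffice: color red → {A, E, G}; color blue → {B, C, D, H}; color green → {F}.
Since 4 ≥ 3, a proper 4-coloring certainly exists.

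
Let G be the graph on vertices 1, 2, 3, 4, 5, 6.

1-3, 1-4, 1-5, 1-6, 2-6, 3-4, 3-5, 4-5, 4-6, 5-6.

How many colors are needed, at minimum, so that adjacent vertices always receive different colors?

4

1, 3, 4, 5 form a clique, so at least 4 colors are needed.
4 colors suffice: color a → {2, 4}; color b → {5}; color c → {1}; color d → {3, 6}. No two adjacent vertices share a color.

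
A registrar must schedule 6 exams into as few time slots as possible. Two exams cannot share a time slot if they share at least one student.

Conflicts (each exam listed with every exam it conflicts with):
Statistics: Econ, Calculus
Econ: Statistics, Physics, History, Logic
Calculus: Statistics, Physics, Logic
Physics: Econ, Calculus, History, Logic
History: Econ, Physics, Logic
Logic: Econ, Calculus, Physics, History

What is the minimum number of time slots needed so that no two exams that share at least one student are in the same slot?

4

Econ, Physics, History, Logic are mutually in conflict, so at least 4 time slots are needed.
4 time slots suffice: time slot 1 → {Statistics, Physics}; time slot 2 → {Econ, Calculus}; time slot 3 → {Logic}; time slot 4 → {History}. Every pair that conflicts lands in different time slots.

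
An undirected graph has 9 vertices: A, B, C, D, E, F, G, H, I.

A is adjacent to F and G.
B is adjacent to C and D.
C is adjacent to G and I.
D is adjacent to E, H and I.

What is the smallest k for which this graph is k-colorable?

2

D and I are adjacent, so at least 2 colors are needed.
A valid assignment using 2 colors: A=1, B=2, C=1, D=1, E=2, F=2, G=2, H=2, I=2. No two adjacent vertices share a color.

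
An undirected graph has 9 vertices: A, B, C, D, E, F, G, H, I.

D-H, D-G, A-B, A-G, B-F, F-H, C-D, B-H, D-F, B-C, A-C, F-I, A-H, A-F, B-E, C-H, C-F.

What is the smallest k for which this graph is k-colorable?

A, B, C, F, H form a clique, so at least 5 colors are needed.
A valid assignment using 5 colors: A=3, B=4, C=2, D=3, E=1, F=1, G=1, H=5, I=2. No two adjacent vertices share a color.

5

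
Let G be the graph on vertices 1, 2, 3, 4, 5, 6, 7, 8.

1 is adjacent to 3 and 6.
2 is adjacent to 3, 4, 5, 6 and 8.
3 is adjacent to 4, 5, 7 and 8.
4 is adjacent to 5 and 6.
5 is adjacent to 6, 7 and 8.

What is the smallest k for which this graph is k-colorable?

4

2, 4, 5, 6 are pairwise adjacent (a clique of size 4), so at least 4 colors are needed.
4 colors suffice: color a → {1, 5}; color b → {3, 6}; color c → {2, 7}; color d → {4, 8}. Every edge joins two different colors.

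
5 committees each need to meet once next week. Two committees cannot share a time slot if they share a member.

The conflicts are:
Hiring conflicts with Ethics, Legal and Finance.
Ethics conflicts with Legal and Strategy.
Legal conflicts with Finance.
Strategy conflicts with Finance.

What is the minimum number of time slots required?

Hiring, Legal, Finance pairwise conflict, so at least 3 time slots are needed.
Using 3 time slots: Hiring=3, Ethics=1, Legal=2, Strategy=2, Finance=1. No two conflicting committees share a time slot.

3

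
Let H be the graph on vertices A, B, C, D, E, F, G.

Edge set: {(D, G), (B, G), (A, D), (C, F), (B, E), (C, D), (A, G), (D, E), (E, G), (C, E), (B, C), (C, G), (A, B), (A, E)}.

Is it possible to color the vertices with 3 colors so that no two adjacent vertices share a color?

No

B, C, E, G are pairwise adjacent (a clique of size 4), so at least 4 colors are needed.
So 3 colors are not enough.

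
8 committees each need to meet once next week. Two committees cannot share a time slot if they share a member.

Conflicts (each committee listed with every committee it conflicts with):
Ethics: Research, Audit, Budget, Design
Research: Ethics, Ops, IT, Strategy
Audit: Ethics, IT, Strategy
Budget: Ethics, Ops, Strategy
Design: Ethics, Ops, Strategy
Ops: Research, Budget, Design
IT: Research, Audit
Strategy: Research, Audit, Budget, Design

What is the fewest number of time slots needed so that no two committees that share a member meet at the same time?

Budget and Ops conflict, so at least 2 time slots are needed.
2 time slots suffice: Ethics=1, Research=2, Audit=2, Budget=2, Design=2, Ops=1, IT=1, Strategy=1. Each listed conflict is separated.

2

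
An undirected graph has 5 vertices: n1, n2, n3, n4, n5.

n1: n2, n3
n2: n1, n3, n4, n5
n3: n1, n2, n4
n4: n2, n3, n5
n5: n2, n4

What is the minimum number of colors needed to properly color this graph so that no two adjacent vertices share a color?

n2, n4, n5 are mutually adjacent, so at least 3 colors are needed.
3 colors suffice: color 1 → {n2}; color 2 → {n1, n4}; color 3 → {n3, n5}. No two adjacent vertices share a color.

3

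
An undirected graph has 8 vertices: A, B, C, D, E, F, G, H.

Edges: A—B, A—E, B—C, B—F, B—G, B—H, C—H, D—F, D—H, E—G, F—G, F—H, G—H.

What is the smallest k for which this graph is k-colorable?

B, F, G, H are mutually adjacent (a clique of size 4), so at least 4 colors are needed.
A valid assignment using 4 colors: A=1, B=2, C=3, D=2, E=2, F=3, G=4, H=1. Every edge joins two different colors.

4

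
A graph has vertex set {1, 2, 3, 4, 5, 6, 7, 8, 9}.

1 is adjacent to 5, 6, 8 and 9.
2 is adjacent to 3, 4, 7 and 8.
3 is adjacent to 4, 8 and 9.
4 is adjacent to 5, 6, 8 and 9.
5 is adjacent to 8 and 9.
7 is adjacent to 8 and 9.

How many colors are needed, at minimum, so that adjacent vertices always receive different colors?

2, 3, 4, 8 are mutually adjacent (a clique of size 4), so at least 4 colors are needed.
One proper 4-coloring: 1=red, 2=yellow, 3=green, 4=red, 5=green, 6=blue, 7=red, 8=blue, 9=blue. No two adjacent vertices share a color.

4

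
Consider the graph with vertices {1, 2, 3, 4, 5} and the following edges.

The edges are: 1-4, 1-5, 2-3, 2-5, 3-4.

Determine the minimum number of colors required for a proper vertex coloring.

3

The cycle 1-5-2-3-4-1 has odd length 5, so it cannot be 2-colored; at least 3 colors are needed.
3 colors suffice: color a → {2, 4}; color b → {3, 5}; color c → {1}. Each edge has distinct colors on its endpoints.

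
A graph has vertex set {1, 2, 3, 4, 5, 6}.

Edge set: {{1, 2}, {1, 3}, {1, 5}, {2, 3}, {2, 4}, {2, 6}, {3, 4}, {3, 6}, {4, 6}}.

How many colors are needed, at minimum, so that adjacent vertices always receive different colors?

4

2, 3, 4, 6 form a clique, so at least 4 colors are needed.
4 colors suffice: 1=c, 2=a, 3=b, 4=c, 5=a, 6=d. Each edge has distinct colors on its endpoints.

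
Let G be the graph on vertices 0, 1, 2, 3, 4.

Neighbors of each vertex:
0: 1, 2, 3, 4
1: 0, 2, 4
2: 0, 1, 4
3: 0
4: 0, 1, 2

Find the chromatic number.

4

0, 1, 2, 4 form a clique, so at least 4 colors are needed.
A valid assignment using 4 colors: 0=red, 1=green, 2=yellow, 3=blue, 4=blue. No two adjacent vertices share a color.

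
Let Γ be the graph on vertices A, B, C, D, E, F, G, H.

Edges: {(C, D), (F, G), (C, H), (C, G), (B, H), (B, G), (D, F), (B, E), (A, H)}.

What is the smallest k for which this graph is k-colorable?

C and D are adjacent, so at least 2 colors are needed.
2 colors suffice: A=1, B=1, C=1, D=2, E=2, F=1, G=2, H=2. Each edge has distinct colors on its endpoints.

2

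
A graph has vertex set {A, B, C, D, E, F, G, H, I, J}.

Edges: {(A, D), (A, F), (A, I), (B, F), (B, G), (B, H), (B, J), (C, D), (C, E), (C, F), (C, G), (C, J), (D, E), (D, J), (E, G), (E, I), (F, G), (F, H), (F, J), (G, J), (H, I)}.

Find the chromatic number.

4

B, F, G, J form a clique, so at least 4 colors are needed.
4 colors suffice: color 1 → {D, F, I}; color 2 → {A, B, C}; color 3 → {E, H, J}; color 4 → {G}. Each edge has distinct colors on its endpoints.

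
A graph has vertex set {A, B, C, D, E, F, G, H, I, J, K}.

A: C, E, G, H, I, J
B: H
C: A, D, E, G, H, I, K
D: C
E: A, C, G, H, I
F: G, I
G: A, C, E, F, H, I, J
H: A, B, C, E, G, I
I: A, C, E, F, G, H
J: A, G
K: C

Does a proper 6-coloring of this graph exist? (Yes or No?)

Yes

The chromatic number is 6. A, C, E, G, H, I are mutually adjacent (a clique of size 6), so at least 6 colors are needed.
6 colors suffice: color 1 → {B, D, G, K}; color 2 → {C, F, J}; color 3 → {A}; color 4 → {I}; color 5 → {H}; color 6 → {E}.
That is already a proper 6-coloring.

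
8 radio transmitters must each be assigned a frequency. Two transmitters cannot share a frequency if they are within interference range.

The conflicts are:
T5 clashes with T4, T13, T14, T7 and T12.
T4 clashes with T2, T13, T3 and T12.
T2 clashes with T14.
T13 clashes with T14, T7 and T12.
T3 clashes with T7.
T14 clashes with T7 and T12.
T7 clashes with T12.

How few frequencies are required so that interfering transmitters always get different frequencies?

T5, T13, T14, T7, T12 pairwise conflict, so at least 5 frequencies are needed.
5 frequencies suffice: frequency 1 → {T4, T7}; frequency 2 → {T3, T14}; frequency 3 → {T2, T12}; frequency 4 → {T5}; frequency 5 → {T13}. Every pair that conflicts lands in different frequencies.

5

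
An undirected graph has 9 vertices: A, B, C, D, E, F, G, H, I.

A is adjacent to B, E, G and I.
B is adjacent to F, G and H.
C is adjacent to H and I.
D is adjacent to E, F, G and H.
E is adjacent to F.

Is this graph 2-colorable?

No

A, B, G are pairwise adjacent, so at least 3 colors are needed.
So 2 colors are not enough.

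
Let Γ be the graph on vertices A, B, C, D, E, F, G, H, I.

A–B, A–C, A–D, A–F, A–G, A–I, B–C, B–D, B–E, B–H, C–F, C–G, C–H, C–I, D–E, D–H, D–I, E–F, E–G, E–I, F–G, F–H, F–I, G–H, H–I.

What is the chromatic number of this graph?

A, C, F, I form a clique, so at least 4 colors are needed.
One proper 4-coloring: A=1, B=3, C=2, D=2, E=1, F=3, G=4, H=1, I=4. No two adjacent vertices share a color.

4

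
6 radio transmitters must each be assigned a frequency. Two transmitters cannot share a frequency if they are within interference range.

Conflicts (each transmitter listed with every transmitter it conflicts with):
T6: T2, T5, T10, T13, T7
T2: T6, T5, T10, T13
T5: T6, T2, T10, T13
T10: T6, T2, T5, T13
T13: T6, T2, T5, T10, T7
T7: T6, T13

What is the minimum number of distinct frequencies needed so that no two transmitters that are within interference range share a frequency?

T6, T2, T5, T10, T13 are mutually in conflict, so at least 5 frequencies are needed.
5 frequencies suffice: frequency 1 → {T13}; frequency 2 → {T6}; frequency 3 → {T5, T7}; frequency 4 → {T10}; frequency 5 → {T2}. No two conflicting transmitters share a frequency.

5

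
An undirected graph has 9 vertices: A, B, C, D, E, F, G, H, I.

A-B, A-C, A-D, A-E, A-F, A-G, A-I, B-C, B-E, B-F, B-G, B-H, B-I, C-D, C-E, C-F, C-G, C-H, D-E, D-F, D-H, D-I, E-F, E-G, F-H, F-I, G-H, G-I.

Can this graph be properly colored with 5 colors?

Yes

The chromatic number is 5. A, C, D, E, F are pairwise adjacent (a clique of size 5), so at least 5 colors are needed.
5 colors suffice: A=2, B=3, C=1, D=3, E=5, F=4, G=4, H=2, I=1.
That is already a proper 5-coloring.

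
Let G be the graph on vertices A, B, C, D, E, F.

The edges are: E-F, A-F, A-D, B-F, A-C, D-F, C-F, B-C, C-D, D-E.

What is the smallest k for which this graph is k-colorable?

A, C, D, F form a clique, so at least 4 colors are needed.
One proper 4-coloring: A=yellow, B=blue, C=green, D=blue, E=green, F=red. Each edge has distinct colors on its endpoints.

4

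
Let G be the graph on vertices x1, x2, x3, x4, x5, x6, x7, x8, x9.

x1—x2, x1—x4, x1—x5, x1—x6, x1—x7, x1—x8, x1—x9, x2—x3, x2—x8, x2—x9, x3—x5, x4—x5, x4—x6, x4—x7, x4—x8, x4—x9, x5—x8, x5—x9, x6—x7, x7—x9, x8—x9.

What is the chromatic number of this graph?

5

x1, x4, x5, x8, x9 are pairwise adjacent (a clique of size 5), so at least 5 colors are needed.
A valid assignment using 5 colors: x1=R, x2=G, x3=R, x4=G, x5=Y, x6=B, x7=Y, x8=P, x9=B. No two adjacent vertices share a color.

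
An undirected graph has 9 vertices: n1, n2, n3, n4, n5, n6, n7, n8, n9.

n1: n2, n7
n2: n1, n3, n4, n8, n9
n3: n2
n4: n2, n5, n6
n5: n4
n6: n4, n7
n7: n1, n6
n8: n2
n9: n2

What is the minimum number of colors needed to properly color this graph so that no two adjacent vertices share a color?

3

The cycle n2-n4-n6-n7-n1-n2 has odd length 5, so it cannot be 2-colored; at least 3 colors are needed.
One proper 3-coloring: n1=3, n2=1, n3=2, n4=2, n5=1, n6=1, n7=2, n8=2, n9=2. Each edge has distinct colors on its endpoints.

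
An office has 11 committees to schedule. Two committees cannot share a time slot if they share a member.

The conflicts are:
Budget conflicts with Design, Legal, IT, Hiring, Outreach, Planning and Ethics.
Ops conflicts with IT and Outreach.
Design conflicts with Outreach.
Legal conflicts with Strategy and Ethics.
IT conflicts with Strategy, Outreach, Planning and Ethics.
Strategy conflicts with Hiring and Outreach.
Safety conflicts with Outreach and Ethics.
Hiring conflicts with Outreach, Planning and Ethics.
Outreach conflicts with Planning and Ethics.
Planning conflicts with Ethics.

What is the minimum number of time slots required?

5

Budget, Hiring, Outreach, Planning, Ethics are mutually in conflict, so at least 5 time slots are needed.
5 time slots suffice: time slot 1 → {Legal, Outreach}; time slot 2 → {Budget, Ops, Strategy, Safety}; time slot 3 → {Design, Ethics}; time slot 4 → {IT, Hiring}; time slot 5 → {Planning}. Each listed conflict is separated.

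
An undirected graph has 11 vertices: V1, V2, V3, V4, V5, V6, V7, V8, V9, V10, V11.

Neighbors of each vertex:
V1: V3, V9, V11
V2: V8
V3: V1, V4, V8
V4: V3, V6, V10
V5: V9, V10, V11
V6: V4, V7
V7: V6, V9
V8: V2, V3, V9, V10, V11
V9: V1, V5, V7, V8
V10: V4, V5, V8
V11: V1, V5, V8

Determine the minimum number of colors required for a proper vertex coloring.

2

V3 and V4 are adjacent, so at least 2 colors are needed.
2 colors suffice: color 1 → {V1, V4, V5, V7, V8}; color 2 → {V2, V3, V6, V9, V10, V11}. No two adjacent vertices share a color.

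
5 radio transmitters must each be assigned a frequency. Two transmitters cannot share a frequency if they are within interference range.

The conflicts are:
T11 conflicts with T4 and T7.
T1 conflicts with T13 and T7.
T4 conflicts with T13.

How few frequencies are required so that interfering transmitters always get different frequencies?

The cycle T7-T1-T13-T4-T11-T7 has odd length 5, so it cannot be 2-colored; at least 3 frequencies are needed.
3 frequencies suffice: frequency 1 → {T11, T13}; frequency 2 → {T1, T4}; frequency 3 → {T7}. Each listed conflict is separated.

3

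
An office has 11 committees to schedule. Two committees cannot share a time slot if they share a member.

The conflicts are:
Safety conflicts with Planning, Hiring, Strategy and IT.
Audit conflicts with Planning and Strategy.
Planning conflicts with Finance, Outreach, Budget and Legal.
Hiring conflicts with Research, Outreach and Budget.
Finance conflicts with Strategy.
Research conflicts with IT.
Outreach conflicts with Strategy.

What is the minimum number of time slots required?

2

Audit and Strategy conflict, so at least 2 time slots are needed.
2 time slots suffice: Safety=2, Audit=2, Planning=1, Hiring=1, Finance=2, Research=2, Outreach=2, Budget=2, Legal=2, Strategy=1, IT=1. Each listed conflict is separated.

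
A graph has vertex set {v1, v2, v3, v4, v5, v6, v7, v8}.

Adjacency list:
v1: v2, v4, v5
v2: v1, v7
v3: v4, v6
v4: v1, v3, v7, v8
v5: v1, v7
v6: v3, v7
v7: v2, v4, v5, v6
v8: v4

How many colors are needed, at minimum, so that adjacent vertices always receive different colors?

2

v4 and v8 are adjacent, so at least 2 colors are needed.
One proper 2-coloring: v1=2, v2=1, v3=2, v4=1, v5=1, v6=1, v7=2, v8=2. Each edge has distinct colors on its endpoints.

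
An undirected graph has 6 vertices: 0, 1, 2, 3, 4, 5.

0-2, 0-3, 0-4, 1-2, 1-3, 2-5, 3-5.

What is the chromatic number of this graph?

0 and 3 are adjacent, so at least 2 colors are needed.
A valid assignment using 2 colors: 0=a, 1=a, 2=b, 3=b, 4=b, 5=a. Each edge has distinct colors on its endpoints.

2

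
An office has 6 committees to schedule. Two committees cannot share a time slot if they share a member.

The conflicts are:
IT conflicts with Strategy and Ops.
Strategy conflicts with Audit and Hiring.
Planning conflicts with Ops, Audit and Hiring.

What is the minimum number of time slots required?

The cycle Planning-Hiring-Strategy-IT-Ops-Planning has odd length 5, so it cannot be 2-colored; at least 3 time slots are needed.
3 time slots suffice: time slot 1 → {Strategy, Planning}; time slot 2 → {Ops, Audit, Hiring}; time slot 3 → {IT}. Every pair that conflicts lands in different time slots.

3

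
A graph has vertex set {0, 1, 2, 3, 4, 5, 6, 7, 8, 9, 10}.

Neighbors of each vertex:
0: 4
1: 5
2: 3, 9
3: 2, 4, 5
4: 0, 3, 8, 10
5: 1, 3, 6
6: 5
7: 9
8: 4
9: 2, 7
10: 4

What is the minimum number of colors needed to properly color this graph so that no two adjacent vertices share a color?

2

3 and 4 are adjacent, so at least 2 colors are needed.
2 colors suffice: color red → {2, 4, 5, 7}; color blue → {0, 1, 3, 6, 8, 9, 10}. Each edge has distinct colors on its endpoints.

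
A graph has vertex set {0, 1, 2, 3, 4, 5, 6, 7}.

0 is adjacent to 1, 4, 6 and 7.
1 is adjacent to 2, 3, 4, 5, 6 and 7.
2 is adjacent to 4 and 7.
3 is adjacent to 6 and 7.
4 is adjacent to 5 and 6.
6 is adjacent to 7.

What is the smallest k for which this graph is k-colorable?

4

0, 1, 4, 6 are mutually adjacent (a clique of size 4), so at least 4 colors are needed.
4 colors suffice: color red → {1}; color blue → {4, 7}; color green → {2, 5, 6}; color yellow → {0, 3}. Each edge has distinct colors on its endpoints.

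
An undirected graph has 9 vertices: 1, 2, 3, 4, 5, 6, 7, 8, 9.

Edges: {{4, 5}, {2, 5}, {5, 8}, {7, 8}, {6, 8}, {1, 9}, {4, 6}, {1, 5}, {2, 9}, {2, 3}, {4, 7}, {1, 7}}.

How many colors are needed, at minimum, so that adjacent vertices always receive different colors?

2

1 and 7 are adjacent, so at least 2 colors are needed.
2 colors suffice: 1=blue, 2=blue, 3=red, 4=blue, 5=red, 6=red, 7=red, 8=blue, 9=red. No two adjacent vertices share a color.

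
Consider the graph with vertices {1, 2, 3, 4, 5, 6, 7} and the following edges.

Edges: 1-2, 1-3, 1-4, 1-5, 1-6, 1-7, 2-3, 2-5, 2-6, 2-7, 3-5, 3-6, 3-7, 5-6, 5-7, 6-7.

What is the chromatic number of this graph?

6

1, 2, 3, 5, 6, 7 form a clique, so at least 6 colors are needed.
A valid assignment using 6 colors: 1=a, 2=e, 3=b, 4=b, 5=f, 6=c, 7=d. No two adjacent vertices share a color.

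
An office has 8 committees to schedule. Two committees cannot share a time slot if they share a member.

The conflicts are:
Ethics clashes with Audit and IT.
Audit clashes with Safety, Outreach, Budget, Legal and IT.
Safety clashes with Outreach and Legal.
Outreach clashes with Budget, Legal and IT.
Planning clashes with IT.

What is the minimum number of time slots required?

4

Audit, Safety, Outreach, Legal are mutually in conflict, so at least 4 time slots are needed.
4 time slots suffice: time slot 1 → {Audit, Planning}; time slot 2 → {Ethics, Outreach}; time slot 3 → {Budget, Legal, IT}; time slot 4 → {Safety}. Every pair that conflicts lands in different time slots.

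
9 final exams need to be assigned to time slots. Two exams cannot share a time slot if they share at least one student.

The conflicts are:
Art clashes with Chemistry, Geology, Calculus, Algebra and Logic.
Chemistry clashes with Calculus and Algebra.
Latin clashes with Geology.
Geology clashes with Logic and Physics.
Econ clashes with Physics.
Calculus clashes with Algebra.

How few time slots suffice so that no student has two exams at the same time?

4

Art, Chemistry, Calculus, Algebra are mutually in conflict, so at least 4 time slots are needed.
4 time slots suffice: time slot 1 → {Art, Latin, Physics}; time slot 2 → {Geology, Econ, Algebra}; time slot 3 → {Calculus, Logic}; time slot 4 → {Chemistry}. Each listed conflict is separated.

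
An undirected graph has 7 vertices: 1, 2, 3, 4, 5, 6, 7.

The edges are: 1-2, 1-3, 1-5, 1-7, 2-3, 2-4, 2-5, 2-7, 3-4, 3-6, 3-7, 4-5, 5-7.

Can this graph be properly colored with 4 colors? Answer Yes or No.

The chromatic number is 4. 1, 2, 5, 7 form a clique, so at least 4 colors are needed.
4 colors suffice: color a → {2, 6}; color b → {3, 5}; color c → {1, 4}; color d → {7}.
That is already a proper 4-coloring.

Yes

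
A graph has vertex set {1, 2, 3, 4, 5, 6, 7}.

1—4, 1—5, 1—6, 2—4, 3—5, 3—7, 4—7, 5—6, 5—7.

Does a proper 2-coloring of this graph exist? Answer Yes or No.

No

3, 5, 7 are pairwise adjacent, so at least 3 colors are needed.
So 2 colors are not enough.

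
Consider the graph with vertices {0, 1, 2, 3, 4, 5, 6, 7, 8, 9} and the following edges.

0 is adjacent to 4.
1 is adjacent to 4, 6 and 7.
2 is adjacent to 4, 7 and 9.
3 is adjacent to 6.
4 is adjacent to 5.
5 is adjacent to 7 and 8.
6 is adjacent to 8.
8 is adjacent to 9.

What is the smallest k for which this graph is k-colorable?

The cycle 5-8-9-2-4-5 has odd length 5, so it cannot be 2-colored; at least 3 colors are needed.
3 colors suffice: 0=blue, 1=blue, 2=blue, 3=blue, 4=red, 5=blue, 6=red, 7=red, 8=green, 9=red. Every edge joins two different colors.

3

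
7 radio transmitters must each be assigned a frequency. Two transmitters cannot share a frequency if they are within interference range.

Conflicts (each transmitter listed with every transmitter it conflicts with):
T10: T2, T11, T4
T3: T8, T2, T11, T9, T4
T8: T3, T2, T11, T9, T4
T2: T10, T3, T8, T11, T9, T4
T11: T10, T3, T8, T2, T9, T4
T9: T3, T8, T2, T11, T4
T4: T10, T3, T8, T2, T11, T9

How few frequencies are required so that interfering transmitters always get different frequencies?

6

T3, T8, T2, T11, T9, T4 all conflict with each other, so at least 6 frequencies are needed.
6 frequencies suffice: frequency 1 → {T2}; frequency 2 → {T11}; frequency 3 → {T4}; frequency 4 → {T10, T3}; frequency 5 → {T9}; frequency 6 → {T8}. Every pair that conflicts lands in different frequencies.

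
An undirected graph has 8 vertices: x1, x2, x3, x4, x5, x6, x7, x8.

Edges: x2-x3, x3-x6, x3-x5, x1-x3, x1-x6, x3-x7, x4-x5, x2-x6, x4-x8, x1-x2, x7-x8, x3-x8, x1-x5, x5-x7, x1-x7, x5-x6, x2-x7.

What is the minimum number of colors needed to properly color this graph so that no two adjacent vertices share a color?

4

x1, x2, x3, x6 are pairwise adjacent (a clique of size 4), so at least 4 colors are needed.
One proper 4-coloring: x1=B, x2=G, x3=R, x4=R, x5=G, x6=Y, x7=Y, x8=B. No two adjacent vertices share a color.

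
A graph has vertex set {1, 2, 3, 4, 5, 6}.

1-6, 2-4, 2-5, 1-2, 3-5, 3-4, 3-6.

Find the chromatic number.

3

The cycle 6-3-4-2-1-6 has odd length 5, so it cannot be 2-colored; at least 3 colors are needed.
3 colors suffice: 1=c, 2=a, 3=a, 4=b, 5=b, 6=b. Every edge joins two different colors.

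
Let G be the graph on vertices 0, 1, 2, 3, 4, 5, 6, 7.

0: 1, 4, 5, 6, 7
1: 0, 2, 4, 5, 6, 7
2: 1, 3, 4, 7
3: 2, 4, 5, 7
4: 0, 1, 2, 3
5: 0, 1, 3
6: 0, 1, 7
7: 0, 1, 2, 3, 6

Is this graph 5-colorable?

Yes

The chromatic number is 4. 0, 1, 6, 7 form a clique, so at least 4 colors are needed.
A valid assignment using 4 colors: 0=blue, 1=red, 2=blue, 3=red, 4=green, 5=green, 6=yellow, 7=green.
Since 5 ≥ 4, a proper 5-coloring certainly exists.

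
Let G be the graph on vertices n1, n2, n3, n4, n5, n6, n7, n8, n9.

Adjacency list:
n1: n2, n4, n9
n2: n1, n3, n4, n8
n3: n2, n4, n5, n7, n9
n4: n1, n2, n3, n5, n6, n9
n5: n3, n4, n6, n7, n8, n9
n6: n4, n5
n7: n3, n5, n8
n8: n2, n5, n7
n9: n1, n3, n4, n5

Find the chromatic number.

n3, n4, n5, n9 form a clique, so at least 4 colors are needed.
4 colors suffice: color 1 → {n4, n7}; color 2 → {n2, n5}; color 3 → {n1, n3, n6, n8}; color 4 → {n9}. Each edge has distinct colors on its endpoints.

4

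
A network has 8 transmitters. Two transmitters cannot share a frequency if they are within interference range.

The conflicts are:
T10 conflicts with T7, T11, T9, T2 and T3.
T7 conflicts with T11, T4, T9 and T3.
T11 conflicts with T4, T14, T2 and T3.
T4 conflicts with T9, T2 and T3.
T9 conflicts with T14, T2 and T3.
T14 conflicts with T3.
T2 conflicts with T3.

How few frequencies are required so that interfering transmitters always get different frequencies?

4

T10, T7, T9, T3 all conflict with each other, so at least 4 frequencies are needed.
4 frequencies suffice: frequency 1 → {T3}; frequency 2 → {T11, T9}; frequency 3 → {T10, T4, T14}; frequency 4 → {T7, T2}. Every pair that conflicts lands in different frequencies.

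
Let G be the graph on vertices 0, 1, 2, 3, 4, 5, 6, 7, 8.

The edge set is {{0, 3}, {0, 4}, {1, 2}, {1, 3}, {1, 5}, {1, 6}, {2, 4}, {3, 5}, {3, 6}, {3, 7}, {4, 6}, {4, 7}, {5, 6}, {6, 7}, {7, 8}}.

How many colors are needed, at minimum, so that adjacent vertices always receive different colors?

4

1, 3, 5, 6 are pairwise adjacent (a clique of size 4), so at least 4 colors are needed.
4 colors suffice: color red → {3, 4, 8}; color blue → {0, 2, 6}; color green → {1, 7}; color yellow → {5}. Each edge has distinct colors on its endpoints.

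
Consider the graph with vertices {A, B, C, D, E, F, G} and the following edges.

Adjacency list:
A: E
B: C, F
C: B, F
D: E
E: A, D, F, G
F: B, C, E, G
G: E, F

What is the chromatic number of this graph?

B, C, F form a triangle, so at least 3 colors are needed.
3 colors suffice: color red → {B, E}; color blue → {A, D, F}; color green → {C, G}. No two adjacent vertices share a color.

3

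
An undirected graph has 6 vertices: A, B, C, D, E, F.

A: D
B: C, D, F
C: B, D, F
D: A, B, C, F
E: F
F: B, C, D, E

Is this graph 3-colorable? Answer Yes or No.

B, C, D, F are mutually adjacent (a clique of size 4), so at least 4 colors are needed.
So 3 colors are not enough.

No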